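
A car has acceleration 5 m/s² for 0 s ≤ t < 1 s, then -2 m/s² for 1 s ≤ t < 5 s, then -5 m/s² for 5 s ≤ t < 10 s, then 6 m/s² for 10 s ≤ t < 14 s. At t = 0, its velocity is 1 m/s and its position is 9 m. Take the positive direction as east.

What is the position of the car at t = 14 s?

-112 m

On each constant-a segment, Δv = aΔt and Δx = v₀Δt + ½aΔt²; chain segment to segment.
0–1 s: v starts 1 m/s; Δx = 1·1 + ½·5·1² = 3.5 m; v ends 6 m/s.
1–5 s: v starts 6 m/s; Δx = 6·4 + ½·-2·4² = 8 m; v ends -2 m/s.
5–10 s: v starts -2 m/s; Δx = -2·5 + ½·-5·5² = -72.5 m; v ends -27 m/s.
10–14 s: v starts -27 m/s; Δx = -27·4 + ½·6·4² = -60 m; v ends -3 m/s.
x(14) = 9 + Σ Δx = -112 m.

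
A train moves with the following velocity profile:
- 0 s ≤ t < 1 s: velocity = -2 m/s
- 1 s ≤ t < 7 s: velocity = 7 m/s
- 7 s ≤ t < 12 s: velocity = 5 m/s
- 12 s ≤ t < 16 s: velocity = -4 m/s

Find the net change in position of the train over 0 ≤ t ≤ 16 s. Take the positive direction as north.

49 m

Displacement is the signed area under the v-t curve.
0–1 s: -2 × 1 = -2 m
1–7 s: 7 × 6 = 42 m
7–12 s: 5 × 5 = 25 m
12–16 s: -4 × 4 = -16 m
Net displacement = 49 m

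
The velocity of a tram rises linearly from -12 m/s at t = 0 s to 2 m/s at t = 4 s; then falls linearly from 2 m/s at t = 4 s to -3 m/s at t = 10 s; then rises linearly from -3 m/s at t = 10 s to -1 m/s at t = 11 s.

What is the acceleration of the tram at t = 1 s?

3.5 m/s²

Acceleration is the slope of the v-t graph on 0–4 s: (2 − -12)/(4 − 0) = 3.5 m/s².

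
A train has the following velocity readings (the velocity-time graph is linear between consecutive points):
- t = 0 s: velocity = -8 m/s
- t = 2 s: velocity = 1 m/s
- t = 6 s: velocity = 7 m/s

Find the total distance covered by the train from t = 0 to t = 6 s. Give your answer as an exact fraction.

209/9 m

Distance (not displacement) is the total path length: add the absolute areas under v-t.
0–2 s: v = 0 at t = 16/9 s; triangle areas 64/9 + 1/9 = 65/9 m
2–6 s: |½(1 + 7)(4)| = 16 m
Total distance = 209/9 m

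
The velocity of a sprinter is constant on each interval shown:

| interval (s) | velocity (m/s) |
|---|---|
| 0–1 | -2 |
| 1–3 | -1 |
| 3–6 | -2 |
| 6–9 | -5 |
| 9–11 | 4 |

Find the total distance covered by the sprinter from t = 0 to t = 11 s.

Distance (not displacement) is the total path length: add the absolute areas under v-t.
0–1 s: |-2| × 1 = 2 m
1–3 s: |-1| × 2 = 2 m
3–6 s: |-2| × 3 = 6 m
6–9 s: |-5| × 3 = 15 m
9–11 s: |4| × 2 = 8 m
Total distance = 33 m

33 m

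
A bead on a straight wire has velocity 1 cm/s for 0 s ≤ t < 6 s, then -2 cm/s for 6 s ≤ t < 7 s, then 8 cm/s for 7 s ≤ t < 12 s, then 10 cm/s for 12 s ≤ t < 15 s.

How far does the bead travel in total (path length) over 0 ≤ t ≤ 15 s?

78 cm

Distance (not displacement) is the total path length: add the absolute areas under v-t.
0–6 s: |1| × 6 = 6 cm
6–7 s: |-2| × 1 = 2 cm
7–12 s: |8| × 5 = 40 cm
12–15 s: |10| × 3 = 30 cm
Total distance = 78 cm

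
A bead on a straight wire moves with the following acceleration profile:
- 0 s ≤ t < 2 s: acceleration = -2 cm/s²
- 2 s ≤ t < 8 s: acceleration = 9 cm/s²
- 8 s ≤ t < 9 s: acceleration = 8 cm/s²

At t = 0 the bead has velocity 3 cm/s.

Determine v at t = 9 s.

61 cm/s

Δv equals the area under the a-t graph; then v = v₀ + Δv.
0–2 s: -2 × 2 = -4 cm/s
2–8 s: 9 × 6 = 54 cm/s
8–9 s: 8 × 1 = 8 cm/s
Δv = 58 cm/s, so v(9) = 3 + (58) = 61 cm/s.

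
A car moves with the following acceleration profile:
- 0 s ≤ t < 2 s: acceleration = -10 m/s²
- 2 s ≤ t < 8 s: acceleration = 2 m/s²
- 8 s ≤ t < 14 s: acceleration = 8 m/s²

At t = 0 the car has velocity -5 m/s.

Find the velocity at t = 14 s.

35 m/s

Δv equals the area under the a-t graph; then v = v₀ + Δv.
0–2 s: -10 × 2 = -20 m/s
2–8 s: 2 × 6 = 12 m/s
8–14 s: 8 × 6 = 48 m/s
Δv = 40 m/s, so v(14) = -5 + (40) = 35 m/s.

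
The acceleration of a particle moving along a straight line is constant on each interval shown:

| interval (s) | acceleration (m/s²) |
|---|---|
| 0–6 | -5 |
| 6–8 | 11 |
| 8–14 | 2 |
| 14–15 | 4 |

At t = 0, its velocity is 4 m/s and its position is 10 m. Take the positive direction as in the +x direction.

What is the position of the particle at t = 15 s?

-64 m

On each constant-a segment, Δv = aΔt and Δx = v₀Δt + ½aΔt²; chain segment to segment.
0–6 s: v starts 4 m/s; Δx = 4·6 + ½·-5·6² = -66 m; v ends -26 m/s.
6–8 s: v starts -26 m/s; Δx = -26·2 + ½·11·2² = -30 m; v ends -4 m/s.
8–14 s: v starts -4 m/s; Δx = -4·6 + ½·2·6² = 12 m; v ends 8 m/s.
14–15 s: v starts 8 m/s; Δx = 8·1 + ½·4·1² = 10 m; v ends 12 m/s.
x(15) = 10 + Σ Δx = -64 m.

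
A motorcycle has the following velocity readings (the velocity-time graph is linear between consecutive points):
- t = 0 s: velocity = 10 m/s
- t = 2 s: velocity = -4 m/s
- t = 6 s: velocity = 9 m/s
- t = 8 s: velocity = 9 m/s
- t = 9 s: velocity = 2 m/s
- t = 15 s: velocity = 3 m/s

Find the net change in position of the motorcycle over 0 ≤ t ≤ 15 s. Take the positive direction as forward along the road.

54.5 m

Displacement is the signed area under the v-t curve.
0–2 s: ½(10 + -4)(2) = 6 m
2–6 s: ½(-4 + 9)(4) = 10 m
6–8 s: 9 × 2 = 18 m
8–9 s: ½(9 + 2)(1) = 5.5 m
9–15 s: ½(2 + 3)(6) = 15 m
Net displacement = 54.5 m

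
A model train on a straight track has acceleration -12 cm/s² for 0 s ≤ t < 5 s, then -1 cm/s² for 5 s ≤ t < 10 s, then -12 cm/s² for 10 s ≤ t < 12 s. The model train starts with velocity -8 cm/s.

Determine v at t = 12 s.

Δv equals the area under the a-t graph; then v = v₀ + Δv.
0–5 s: -12 × 5 = -60 cm/s
5–10 s: -1 × 5 = -5 cm/s
10–12 s: -12 × 2 = -24 cm/s
Δv = -89 cm/s, so v(12) = -8 + (-89) = -97 cm/s.

-97 cm/s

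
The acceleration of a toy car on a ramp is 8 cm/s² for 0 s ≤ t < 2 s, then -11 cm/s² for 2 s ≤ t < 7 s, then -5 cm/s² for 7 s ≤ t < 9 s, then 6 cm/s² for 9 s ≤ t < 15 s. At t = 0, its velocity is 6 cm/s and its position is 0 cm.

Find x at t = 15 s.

-225.5 cm

On each constant-a segment, Δv = aΔt and Δx = v₀Δt + ½aΔt²; chain segment to segment.
0–2 s: v starts 6 cm/s; Δx = 6·2 + ½·8·2² = 28 cm; v ends 22 cm/s.
2–7 s: v starts 22 cm/s; Δx = 22·5 + ½·-11·5² = -27.5 cm; v ends -33 cm/s.
7–9 s: v starts -33 cm/s; Δx = -33·2 + ½·-5·2² = -76 cm; v ends -43 cm/s.
9–15 s: v starts -43 cm/s; Δx = -43·6 + ½·6·6² = -150 cm; v ends -7 cm/s.
x(15) = 0 + Σ Δx = -225.5 cm.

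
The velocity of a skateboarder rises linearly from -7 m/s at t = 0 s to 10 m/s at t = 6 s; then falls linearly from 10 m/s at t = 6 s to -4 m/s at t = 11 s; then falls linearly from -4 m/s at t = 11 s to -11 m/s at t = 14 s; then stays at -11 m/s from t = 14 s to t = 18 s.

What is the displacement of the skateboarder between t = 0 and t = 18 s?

Displacement is the signed area under the v-t curve.
0–6 s: ½(-7 + 10)(6) = 9 m
6–11 s: ½(10 + -4)(5) = 15 m
11–14 s: ½(-4 + -11)(3) = -22.5 m
14–18 s: -11 × 4 = -44 m
Net displacement = -42.5 m

-42.5 m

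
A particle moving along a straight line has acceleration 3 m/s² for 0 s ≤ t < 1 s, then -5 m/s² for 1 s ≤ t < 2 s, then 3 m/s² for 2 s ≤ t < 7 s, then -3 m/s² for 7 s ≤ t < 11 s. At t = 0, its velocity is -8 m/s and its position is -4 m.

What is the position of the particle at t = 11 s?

-34.5 m

On each constant-a segment, Δv = aΔt and Δx = v₀Δt + ½aΔt²; chain segment to segment.
0–1 s: v starts -8 m/s; Δx = -8·1 + ½·3·1² = -6.5 m; v ends -5 m/s.
1–2 s: v starts -5 m/s; Δx = -5·1 + ½·-5·1² = -7.5 m; v ends -10 m/s.
2–7 s: v starts -10 m/s; Δx = -10·5 + ½·3·5² = -12.5 m; v ends 5 m/s.
7–11 s: v starts 5 m/s; Δx = 5·4 + ½·-3·4² = -4 m; v ends -7 m/s.
x(11) = -4 + Σ Δx = -34.5 m.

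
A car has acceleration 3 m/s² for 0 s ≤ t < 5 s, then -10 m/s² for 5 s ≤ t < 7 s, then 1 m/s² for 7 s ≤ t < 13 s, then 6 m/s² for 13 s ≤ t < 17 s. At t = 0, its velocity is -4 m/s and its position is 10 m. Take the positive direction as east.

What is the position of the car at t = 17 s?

On each constant-a segment, Δv = aΔt and Δx = v₀Δt + ½aΔt²; chain segment to segment.
0–5 s: v starts -4 m/s; Δx = -4·5 + ½·3·5² = 17.5 m; v ends 11 m/s.
5–7 s: v starts 11 m/s; Δx = 11·2 + ½·-10·2² = 2 m; v ends -9 m/s.
7–13 s: v starts -9 m/s; Δx = -9·6 + ½·1·6² = -36 m; v ends -3 m/s.
13–17 s: v starts -3 m/s; Δx = -3·4 + ½·6·4² = 36 m; v ends 21 m/s.
x(17) = 10 + Σ Δx = 29.5 m.

29.5 m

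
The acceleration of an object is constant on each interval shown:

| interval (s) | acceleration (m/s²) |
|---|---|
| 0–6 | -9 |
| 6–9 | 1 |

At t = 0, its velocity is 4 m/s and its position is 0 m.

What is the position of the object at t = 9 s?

On each constant-a segment, Δv = aΔt and Δx = v₀Δt + ½aΔt²; chain segment to segment.
0–6 s: v starts 4 m/s; Δx = 4·6 + ½·-9·6² = -138 m; v ends -50 m/s.
6–9 s: v starts -50 m/s; Δx = -50·3 + ½·1·3² = -145.5 m; v ends -47 m/s.
x(9) = 0 + Σ Δx = -283.5 m.

-283.5 m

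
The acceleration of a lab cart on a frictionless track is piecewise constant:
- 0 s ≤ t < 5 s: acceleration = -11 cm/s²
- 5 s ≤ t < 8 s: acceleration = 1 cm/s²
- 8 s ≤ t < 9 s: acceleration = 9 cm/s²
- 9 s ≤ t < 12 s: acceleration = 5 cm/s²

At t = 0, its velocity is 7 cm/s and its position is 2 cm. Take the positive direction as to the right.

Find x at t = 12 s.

On each constant-a segment, Δv = aΔt and Δx = v₀Δt + ½aΔt²; chain segment to segment.
0–5 s: v starts 7 cm/s; Δx = 7·5 + ½·-11·5² = -102.5 cm; v ends -48 cm/s.
5–8 s: v starts -48 cm/s; Δx = -48·3 + ½·1·3² = -139.5 cm; v ends -45 cm/s.
8–9 s: v starts -45 cm/s; Δx = -45·1 + ½·9·1² = -40.5 cm; v ends -36 cm/s.
9–12 s: v starts -36 cm/s; Δx = -36·3 + ½·5·3² = -85.5 cm; v ends -21 cm/s.
x(12) = 2 + Σ Δx = -366 cm.

-366 cm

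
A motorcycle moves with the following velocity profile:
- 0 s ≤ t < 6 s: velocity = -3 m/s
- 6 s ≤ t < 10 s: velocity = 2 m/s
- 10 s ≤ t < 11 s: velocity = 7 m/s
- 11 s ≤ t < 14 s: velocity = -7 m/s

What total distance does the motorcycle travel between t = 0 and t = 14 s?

54 m

Total distance travelled is ∫|v| dt — sum the magnitudes of each area piece.
0–6 s: |-3| × 6 = 18 m
6–10 s: |2| × 4 = 8 m
10–11 s: |7| × 1 = 7 m
11–14 s: |-7| × 3 = 21 m
Total distance = 54 m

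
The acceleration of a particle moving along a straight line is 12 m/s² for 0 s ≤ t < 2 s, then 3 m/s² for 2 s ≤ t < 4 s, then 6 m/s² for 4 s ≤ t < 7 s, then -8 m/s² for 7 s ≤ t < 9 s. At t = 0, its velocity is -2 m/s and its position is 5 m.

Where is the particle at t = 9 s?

On each constant-a segment, Δv = aΔt and Δx = v₀Δt + ½aΔt²; chain segment to segment.
0–2 s: v starts -2 m/s; Δx = -2·2 + ½·12·2² = 20 m; v ends 22 m/s.
2–4 s: v starts 22 m/s; Δx = 22·2 + ½·3·2² = 50 m; v ends 28 m/s.
4–7 s: v starts 28 m/s; Δx = 28·3 + ½·6·3² = 111 m; v ends 46 m/s.
7–9 s: v starts 46 m/s; Δx = 46·2 + ½·-8·2² = 76 m; v ends 30 m/s.
x(9) = 5 + Σ Δx = 262 m.

262 m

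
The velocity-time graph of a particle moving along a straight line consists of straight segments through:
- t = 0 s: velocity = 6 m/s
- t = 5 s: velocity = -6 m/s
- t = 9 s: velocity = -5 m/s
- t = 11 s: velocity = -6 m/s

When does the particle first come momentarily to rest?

t = 2.5 s

v changes sign on 0–5 s (from 6 to -6); the graph is linear there, so v = 0 at t = 0 + (-6)·(5 − 0)/(-6 − 6) = 2.5 s.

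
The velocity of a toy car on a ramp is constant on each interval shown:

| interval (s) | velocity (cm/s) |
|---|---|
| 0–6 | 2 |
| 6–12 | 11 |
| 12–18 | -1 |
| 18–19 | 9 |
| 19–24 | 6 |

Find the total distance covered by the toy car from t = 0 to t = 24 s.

123 cm

Total distance travelled is ∫|v| dt — sum the magnitudes of each area piece.
0–6 s: |2| × 6 = 12 cm
6–12 s: |11| × 6 = 66 cm
12–18 s: |-1| × 6 = 6 cm
18–19 s: |9| × 1 = 9 cm
19–24 s: |6| × 5 = 30 cm
Total distance = 123 cm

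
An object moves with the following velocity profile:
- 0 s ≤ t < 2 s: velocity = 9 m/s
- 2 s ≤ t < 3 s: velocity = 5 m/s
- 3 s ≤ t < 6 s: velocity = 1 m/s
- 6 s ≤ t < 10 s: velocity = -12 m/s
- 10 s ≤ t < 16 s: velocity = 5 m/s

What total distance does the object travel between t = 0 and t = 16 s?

Total distance travelled is ∫|v| dt — sum the magnitudes of each area piece.
0–2 s: |9| × 2 = 18 m
2–3 s: |5| × 1 = 5 m
3–6 s: |1| × 3 = 3 m
6–10 s: |-12| × 4 = 48 m
10–16 s: |5| × 6 = 30 m
Total distance = 104 m

104 m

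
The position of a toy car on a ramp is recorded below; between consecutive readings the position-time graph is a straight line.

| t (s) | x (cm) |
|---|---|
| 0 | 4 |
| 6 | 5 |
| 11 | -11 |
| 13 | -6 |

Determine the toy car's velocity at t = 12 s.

Velocity is the slope of the x-t graph on 11–13 s: (-6 − -11)/(13 − 11) = 2.5 cm/s.

2.5 cm/s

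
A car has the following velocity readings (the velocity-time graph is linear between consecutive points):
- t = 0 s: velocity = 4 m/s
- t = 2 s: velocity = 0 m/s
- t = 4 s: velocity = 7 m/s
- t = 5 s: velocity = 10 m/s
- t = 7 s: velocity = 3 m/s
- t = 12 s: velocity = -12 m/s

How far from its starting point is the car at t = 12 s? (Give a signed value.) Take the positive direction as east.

Displacement is the signed area under the v-t curve.
0–2 s: ½(4 + 0)(2) = 4 m
2–4 s: ½(0 + 7)(2) = 7 m
4–5 s: ½(7 + 10)(1) = 8.5 m
5–7 s: ½(10 + 3)(2) = 13 m
7–12 s: ½(3 + -12)(5) = -22.5 m
Net displacement = 10 m

10 m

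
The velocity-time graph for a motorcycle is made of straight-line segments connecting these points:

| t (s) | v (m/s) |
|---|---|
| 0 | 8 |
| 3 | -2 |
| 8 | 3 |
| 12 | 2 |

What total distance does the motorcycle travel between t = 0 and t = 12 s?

Total distance travelled is ∫|v| dt — sum the magnitudes of each area piece.
0–3 s: v = 0 at t = 2.4 s; triangle areas 9.6 + 0.6 = 10.2 m
3–8 s: v = 0 at t = 5 s; triangle areas 2 + 4.5 = 6.5 m
8–12 s: |½(3 + 2)(4)| = 10 m
Total distance = 26.7 m

26.7 m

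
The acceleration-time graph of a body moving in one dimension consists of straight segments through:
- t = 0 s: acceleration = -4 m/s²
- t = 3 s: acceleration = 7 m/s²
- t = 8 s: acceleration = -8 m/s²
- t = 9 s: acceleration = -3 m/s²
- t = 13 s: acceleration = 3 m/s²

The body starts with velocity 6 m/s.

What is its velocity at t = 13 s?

2.5 m/s

Δv equals the area under the a-t graph; then v = v₀ + Δv.
0–3 s: ½(-4 + 7)(3) = 4.5 m/s
3–8 s: ½(7 + -8)(5) = -2.5 m/s
8–9 s: ½(-8 + -3)(1) = -5.5 m/s
9–13 s: ½(-3 + 3)(4) = 0 m/s
Δv = -3.5 m/s, so v(13) = 6 + (-3.5) = 2.5 m/s.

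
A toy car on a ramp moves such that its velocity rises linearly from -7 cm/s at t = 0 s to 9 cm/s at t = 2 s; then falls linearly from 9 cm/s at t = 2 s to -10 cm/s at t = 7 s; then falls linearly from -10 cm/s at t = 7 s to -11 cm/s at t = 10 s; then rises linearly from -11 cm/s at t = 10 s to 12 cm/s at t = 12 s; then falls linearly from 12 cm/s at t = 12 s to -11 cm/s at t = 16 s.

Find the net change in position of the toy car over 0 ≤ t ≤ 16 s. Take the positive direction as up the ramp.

-29 cm

Displacement is the signed area under the v-t curve.
0–2 s: ½(-7 + 9)(2) = 2 cm
2–7 s: ½(9 + -10)(5) = -2.5 cm
7–10 s: ½(-10 + -11)(3) = -31.5 cm
10–12 s: ½(-11 + 12)(2) = 1 cm
12–16 s: ½(12 + -11)(4) = 2 cm
Net displacement = -29 cm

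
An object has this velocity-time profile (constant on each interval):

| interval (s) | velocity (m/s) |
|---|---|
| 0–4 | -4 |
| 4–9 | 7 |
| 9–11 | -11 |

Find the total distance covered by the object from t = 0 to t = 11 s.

73 m

Total distance travelled is ∫|v| dt — sum the magnitudes of each area piece.
0–4 s: |-4| × 4 = 16 m
4–9 s: |7| × 5 = 35 m
9–11 s: |-11| × 2 = 22 m
Total distance = 73 m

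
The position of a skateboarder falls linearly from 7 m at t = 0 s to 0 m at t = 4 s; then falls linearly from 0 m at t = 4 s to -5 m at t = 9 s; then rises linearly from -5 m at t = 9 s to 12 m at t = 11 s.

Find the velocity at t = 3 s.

Velocity is the slope of the x-t graph on 0–4 s: (0 − 7)/(4 − 0) = -1.75 m/s.

-1.75 m/s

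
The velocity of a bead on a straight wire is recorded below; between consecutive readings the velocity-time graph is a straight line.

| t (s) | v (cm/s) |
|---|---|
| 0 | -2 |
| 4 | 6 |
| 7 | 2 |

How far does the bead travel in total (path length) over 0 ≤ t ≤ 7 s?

Total distance travelled is ∫|v| dt — sum the magnitudes of each area piece.
0–4 s: v = 0 at t = 1 s; triangle areas 1 + 9 = 10 cm
4–7 s: |½(6 + 2)(3)| = 12 cm
Total distance = 22 cm

22 cm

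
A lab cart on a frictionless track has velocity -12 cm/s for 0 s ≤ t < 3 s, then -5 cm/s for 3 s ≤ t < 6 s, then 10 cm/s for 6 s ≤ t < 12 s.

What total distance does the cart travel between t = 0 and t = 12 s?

111 cm

Total distance travelled is ∫|v| dt — sum the magnitudes of each area piece.
0–3 s: |-12| × 3 = 36 cm
3–6 s: |-5| × 3 = 15 cm
6–12 s: |10| × 6 = 60 cm
Total distance = 111 cm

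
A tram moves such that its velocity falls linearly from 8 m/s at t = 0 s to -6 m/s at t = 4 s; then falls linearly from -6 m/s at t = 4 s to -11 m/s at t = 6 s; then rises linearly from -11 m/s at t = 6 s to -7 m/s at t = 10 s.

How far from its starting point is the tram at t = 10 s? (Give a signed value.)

Net displacement equals the area under the velocity-time graph (areas below the axis count negative).
0–4 s: ½(8 + -6)(4) = 4 m
4–6 s: ½(-6 + -11)(2) = -17 m
6–10 s: ½(-11 + -7)(4) = -36 m
Net displacement = -49 m

-49 m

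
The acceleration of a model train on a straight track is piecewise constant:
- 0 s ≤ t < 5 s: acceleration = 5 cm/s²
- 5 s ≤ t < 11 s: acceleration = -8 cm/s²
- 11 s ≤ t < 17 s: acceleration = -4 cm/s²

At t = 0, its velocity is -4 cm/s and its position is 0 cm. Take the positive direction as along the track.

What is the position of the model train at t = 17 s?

-209.5 cm

On each constant-a segment, Δv = aΔt and Δx = v₀Δt + ½aΔt²; chain segment to segment.
0–5 s: v starts -4 cm/s; Δx = -4·5 + ½·5·5² = 42.5 cm; v ends 21 cm/s.
5–11 s: v starts 21 cm/s; Δx = 21·6 + ½·-8·6² = -18 cm; v ends -27 cm/s.
11–17 s: v starts -27 cm/s; Δx = -27·6 + ½·-4·6² = -234 cm; v ends -51 cm/s.
x(17) = 0 + Σ Δx = -209.5 cm.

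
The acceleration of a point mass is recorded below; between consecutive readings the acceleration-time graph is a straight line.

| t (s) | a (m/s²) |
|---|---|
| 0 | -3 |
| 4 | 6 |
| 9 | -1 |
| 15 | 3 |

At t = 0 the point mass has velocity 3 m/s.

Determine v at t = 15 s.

27.5 m/s

Δv equals the area under the a-t graph; then v = v₀ + Δv.
0–4 s: ½(-3 + 6)(4) = 6 m/s
4–9 s: ½(6 + -1)(5) = 12.5 m/s
9–15 s: ½(-1 + 3)(6) = 6 m/s
Δv = 24.5 m/s, so v(15) = 3 + (24.5) = 27.5 m/s.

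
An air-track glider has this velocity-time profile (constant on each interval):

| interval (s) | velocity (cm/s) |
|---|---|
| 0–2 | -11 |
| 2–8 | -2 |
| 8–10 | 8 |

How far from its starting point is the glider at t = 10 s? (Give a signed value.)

-18 cm

Net displacement equals the area under the velocity-time graph (areas below the axis count negative).
0–2 s: -11 × 2 = -22 cm
2–8 s: -2 × 6 = -12 cm
8–10 s: 8 × 2 = 16 cm
Net displacement = -18 cm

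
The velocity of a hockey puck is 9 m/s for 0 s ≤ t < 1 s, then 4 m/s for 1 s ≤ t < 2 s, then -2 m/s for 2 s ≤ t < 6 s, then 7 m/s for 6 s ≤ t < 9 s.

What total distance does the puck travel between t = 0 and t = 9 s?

42 m

Distance (not displacement) is the total path length: add the absolute areas under v-t.
0–1 s: |9| × 1 = 9 m
1–2 s: |4| × 1 = 4 m
2–6 s: |-2| × 4 = 8 m
6–9 s: |7| × 3 = 21 m
Total distance = 42 m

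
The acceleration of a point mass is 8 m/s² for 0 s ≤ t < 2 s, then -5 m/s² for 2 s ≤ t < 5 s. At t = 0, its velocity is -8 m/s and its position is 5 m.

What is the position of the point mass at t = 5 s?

On each constant-a segment, Δv = aΔt and Δx = v₀Δt + ½aΔt²; chain segment to segment.
0–2 s: v starts -8 m/s; Δx = -8·2 + ½·8·2² = 0 m; v ends 8 m/s.
2–5 s: v starts 8 m/s; Δx = 8·3 + ½·-5·3² = 1.5 m; v ends -7 m/s.
x(5) = 5 + Σ Δx = 6.5 m.

6.5 m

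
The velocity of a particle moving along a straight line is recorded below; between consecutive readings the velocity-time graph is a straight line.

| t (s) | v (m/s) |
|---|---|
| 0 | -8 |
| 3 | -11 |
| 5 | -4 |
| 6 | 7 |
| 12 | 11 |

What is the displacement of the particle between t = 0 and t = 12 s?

Net displacement equals the area under the velocity-time graph (areas below the axis count negative).
0–3 s: ½(-8 + -11)(3) = -28.5 m
3–5 s: ½(-11 + -4)(2) = -15 m
5–6 s: ½(-4 + 7)(1) = 1.5 m
6–12 s: ½(7 + 11)(6) = 54 m
Net displacement = 12 m

12 m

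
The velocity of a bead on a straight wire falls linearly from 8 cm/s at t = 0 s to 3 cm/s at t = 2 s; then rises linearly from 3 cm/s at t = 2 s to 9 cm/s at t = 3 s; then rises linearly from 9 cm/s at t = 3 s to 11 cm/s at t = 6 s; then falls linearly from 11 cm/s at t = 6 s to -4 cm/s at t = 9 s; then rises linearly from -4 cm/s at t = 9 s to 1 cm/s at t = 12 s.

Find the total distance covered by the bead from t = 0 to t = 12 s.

Distance (not displacement) is the total path length: add the absolute areas under v-t.
0–2 s: |½(8 + 3)(2)| = 11 cm
2–3 s: |½(3 + 9)(1)| = 6 cm
3–6 s: |½(9 + 11)(3)| = 30 cm
6–9 s: v = 0 at t = 8.2 s; triangle areas 12.1 + 1.6 = 13.7 cm
9–12 s: v = 0 at t = 11.4 s; triangle areas 4.8 + 0.3 = 5.1 cm
Total distance = 65.8 cm

65.8 cm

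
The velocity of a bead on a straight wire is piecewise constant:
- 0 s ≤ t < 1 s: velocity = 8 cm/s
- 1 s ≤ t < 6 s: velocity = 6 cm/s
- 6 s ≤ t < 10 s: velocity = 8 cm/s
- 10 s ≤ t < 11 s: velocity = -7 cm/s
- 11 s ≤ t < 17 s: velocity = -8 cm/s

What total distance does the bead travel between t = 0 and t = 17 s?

125 cm

Distance (not displacement) is the total path length: add the absolute areas under v-t.
0–1 s: |8| × 1 = 8 cm
1–6 s: |6| × 5 = 30 cm
6–10 s: |8| × 4 = 32 cm
10–11 s: |-7| × 1 = 7 cm
11–17 s: |-8| × 6 = 48 cm
Total distance = 125 cm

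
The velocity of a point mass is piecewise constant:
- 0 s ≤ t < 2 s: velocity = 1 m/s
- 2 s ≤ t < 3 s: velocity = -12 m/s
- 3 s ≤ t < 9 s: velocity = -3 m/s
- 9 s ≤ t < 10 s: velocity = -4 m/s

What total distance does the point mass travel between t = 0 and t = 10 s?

Total distance travelled is ∫|v| dt — sum the magnitudes of each area piece.
0–2 s: |1| × 2 = 2 m
2–3 s: |-12| × 1 = 12 m
3–9 s: |-3| × 6 = 18 m
9–10 s: |-4| × 1 = 4 m
Total distance = 36 m

36 m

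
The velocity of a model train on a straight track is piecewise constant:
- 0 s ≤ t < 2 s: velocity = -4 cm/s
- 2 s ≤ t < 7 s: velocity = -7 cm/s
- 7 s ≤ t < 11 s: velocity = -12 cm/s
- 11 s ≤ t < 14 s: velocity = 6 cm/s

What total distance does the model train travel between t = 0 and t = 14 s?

109 cm

Distance (not displacement) is the total path length: add the absolute areas under v-t.
0–2 s: |-4| × 2 = 8 cm
2–7 s: |-7| × 5 = 35 cm
7–11 s: |-12| × 4 = 48 cm
11–14 s: |6| × 3 = 18 cm
Total distance = 109 cm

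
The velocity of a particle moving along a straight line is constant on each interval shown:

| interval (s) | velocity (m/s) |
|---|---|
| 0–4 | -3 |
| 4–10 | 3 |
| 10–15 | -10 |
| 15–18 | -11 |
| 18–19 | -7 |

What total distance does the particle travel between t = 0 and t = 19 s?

Distance (not displacement) is the total path length: add the absolute areas under v-t.
0–4 s: |-3| × 4 = 12 m
4–10 s: |3| × 6 = 18 m
10–15 s: |-10| × 5 = 50 m
15–18 s: |-11| × 3 = 33 m
18–19 s: |-7| × 1 = 7 m
Total distance = 120 m

120 m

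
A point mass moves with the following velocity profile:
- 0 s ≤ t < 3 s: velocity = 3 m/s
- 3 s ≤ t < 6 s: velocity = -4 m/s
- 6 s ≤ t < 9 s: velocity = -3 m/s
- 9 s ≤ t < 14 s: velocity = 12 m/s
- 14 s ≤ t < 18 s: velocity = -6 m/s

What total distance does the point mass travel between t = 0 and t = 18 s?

114 m

Total distance travelled is ∫|v| dt — sum the magnitudes of each area piece.
0–3 s: |3| × 3 = 9 m
3–6 s: |-4| × 3 = 12 m
6–9 s: |-3| × 3 = 9 m
9–14 s: |12| × 5 = 60 m
14–18 s: |-6| × 4 = 24 m
Total distance = 114 m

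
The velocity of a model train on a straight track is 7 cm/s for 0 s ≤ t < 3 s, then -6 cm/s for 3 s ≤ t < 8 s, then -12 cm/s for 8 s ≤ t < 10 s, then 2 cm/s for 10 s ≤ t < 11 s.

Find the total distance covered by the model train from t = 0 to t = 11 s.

Distance (not displacement) is the total path length: add the absolute areas under v-t.
0–3 s: |7| × 3 = 21 cm
3–8 s: |-6| × 5 = 30 cm
8–10 s: |-12| × 2 = 24 cm
10–11 s: |2| × 1 = 2 cm
Total distance = 77 cm

77 cm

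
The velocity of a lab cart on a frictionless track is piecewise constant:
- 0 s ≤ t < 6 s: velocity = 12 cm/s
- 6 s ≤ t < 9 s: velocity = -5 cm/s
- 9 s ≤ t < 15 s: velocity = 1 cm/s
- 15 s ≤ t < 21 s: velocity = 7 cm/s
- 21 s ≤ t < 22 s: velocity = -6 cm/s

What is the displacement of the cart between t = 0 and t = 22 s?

Displacement is the signed area under the v-t curve.
0–6 s: 12 × 6 = 72 cm
6–9 s: -5 × 3 = -15 cm
9–15 s: 1 × 6 = 6 cm
15–21 s: 7 × 6 = 42 cm
21–22 s: -6 × 1 = -6 cm
Net displacement = 99 cm

99 cm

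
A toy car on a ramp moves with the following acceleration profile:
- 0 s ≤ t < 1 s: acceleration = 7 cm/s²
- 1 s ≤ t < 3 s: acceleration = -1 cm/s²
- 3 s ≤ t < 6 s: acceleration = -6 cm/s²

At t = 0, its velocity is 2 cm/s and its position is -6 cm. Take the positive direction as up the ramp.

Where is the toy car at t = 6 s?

On each constant-a segment, Δv = aΔt and Δx = v₀Δt + ½aΔt²; chain segment to segment.
0–1 s: v starts 2 cm/s; Δx = 2·1 + ½·7·1² = 5.5 cm; v ends 9 cm/s.
1–3 s: v starts 9 cm/s; Δx = 9·2 + ½·-1·2² = 16 cm; v ends 7 cm/s.
3–6 s: v starts 7 cm/s; Δx = 7·3 + ½·-6·3² = -6 cm; v ends -11 cm/s.
x(6) = -6 + Σ Δx = 9.5 cm.

9.5 cm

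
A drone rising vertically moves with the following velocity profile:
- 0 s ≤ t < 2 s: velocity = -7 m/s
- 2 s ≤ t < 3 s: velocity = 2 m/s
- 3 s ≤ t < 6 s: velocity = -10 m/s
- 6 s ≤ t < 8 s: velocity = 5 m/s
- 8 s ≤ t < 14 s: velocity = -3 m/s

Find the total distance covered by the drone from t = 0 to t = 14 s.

74 m

Distance (not displacement) is the total path length: add the absolute areas under v-t.
0–2 s: |-7| × 2 = 14 m
2–3 s: |2| × 1 = 2 m
3–6 s: |-10| × 3 = 30 m
6–8 s: |5| × 2 = 10 m
8–14 s: |-3| × 6 = 18 m
Total distance = 74 m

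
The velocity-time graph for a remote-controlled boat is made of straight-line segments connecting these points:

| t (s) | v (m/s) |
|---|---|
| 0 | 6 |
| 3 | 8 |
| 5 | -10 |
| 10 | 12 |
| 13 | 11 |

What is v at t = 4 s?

On 3–5 s the graph is linear from 8 to -10 m/s: v(4) = 8 + (-10 − 8)·(4 − 3)/(5 − 3) = -1 m/s.

-1 m/s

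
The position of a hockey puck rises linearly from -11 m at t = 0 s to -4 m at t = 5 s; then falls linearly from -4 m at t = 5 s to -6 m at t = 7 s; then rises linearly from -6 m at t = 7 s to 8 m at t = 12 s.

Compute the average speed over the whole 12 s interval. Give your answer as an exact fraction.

Average speed = (total path length)/(elapsed time); on a piecewise-linear x-t graph the path length is Σ|Δx|.
0–5 s: |Δx| = |-4 − -11| = 7 m
5–7 s: |Δx| = |-6 − -4| = 2 m
7–12 s: |Δx| = |8 − -6| = 14 m
Total path = 23 m; average speed = 23/12 = 23/12 m/s.

23/12 m/s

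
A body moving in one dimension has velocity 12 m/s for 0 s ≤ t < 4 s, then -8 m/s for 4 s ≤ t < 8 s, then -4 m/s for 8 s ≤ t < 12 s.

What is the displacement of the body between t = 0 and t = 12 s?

Net displacement equals the area under the velocity-time graph (areas below the axis count negative).
0–4 s: 12 × 4 = 48 m
4–8 s: -8 × 4 = -32 m
8–12 s: -4 × 4 = -16 m
Net displacement = 0 m

0 m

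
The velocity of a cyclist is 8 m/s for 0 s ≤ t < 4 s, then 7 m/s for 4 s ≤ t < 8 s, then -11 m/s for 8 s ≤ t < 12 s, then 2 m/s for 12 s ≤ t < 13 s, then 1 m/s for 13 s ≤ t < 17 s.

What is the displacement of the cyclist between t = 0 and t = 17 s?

22 m

Net displacement equals the area under the velocity-time graph (areas below the axis count negative).
0–4 s: 8 × 4 = 32 m
4–8 s: 7 × 4 = 28 m
8–12 s: -11 × 4 = -44 m
12–13 s: 2 × 1 = 2 m
13–17 s: 1 × 4 = 4 m
Net displacement = 22 m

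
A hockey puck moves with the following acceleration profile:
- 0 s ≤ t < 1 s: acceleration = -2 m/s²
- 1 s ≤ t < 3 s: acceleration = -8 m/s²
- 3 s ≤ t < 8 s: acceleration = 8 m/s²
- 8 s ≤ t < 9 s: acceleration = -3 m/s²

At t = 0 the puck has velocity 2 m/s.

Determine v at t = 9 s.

21 m/s

Δv equals the area under the a-t graph; then v = v₀ + Δv.
0–1 s: -2 × 1 = -2 m/s
1–3 s: -8 × 2 = -16 m/s
3–8 s: 8 × 5 = 40 m/s
8–9 s: -3 × 1 = -3 m/s
Δv = 19 m/s, so v(9) = 2 + (19) = 21 m/s.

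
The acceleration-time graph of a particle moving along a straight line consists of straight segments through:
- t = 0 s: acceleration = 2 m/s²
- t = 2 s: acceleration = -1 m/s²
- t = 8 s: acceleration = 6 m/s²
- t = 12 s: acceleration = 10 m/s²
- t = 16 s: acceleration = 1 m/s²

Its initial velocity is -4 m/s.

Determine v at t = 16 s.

Δv equals the area under the a-t graph; then v = v₀ + Δv.
0–2 s: ½(2 + -1)(2) = 1 m/s
2–8 s: ½(-1 + 6)(6) = 15 m/s
8–12 s: ½(6 + 10)(4) = 32 m/s
12–16 s: ½(10 + 1)(4) = 22 m/s
Δv = 70 m/s, so v(16) = -4 + (70) = 66 m/s.

66 m/s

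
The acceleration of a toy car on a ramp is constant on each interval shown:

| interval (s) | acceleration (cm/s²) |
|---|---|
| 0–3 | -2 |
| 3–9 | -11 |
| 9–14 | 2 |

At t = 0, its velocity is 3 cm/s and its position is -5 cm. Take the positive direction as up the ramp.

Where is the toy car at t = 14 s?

On each constant-a segment, Δv = aΔt and Δx = v₀Δt + ½aΔt²; chain segment to segment.
0–3 s: v starts 3 cm/s; Δx = 3·3 + ½·-2·3² = 0 cm; v ends -3 cm/s.
3–9 s: v starts -3 cm/s; Δx = -3·6 + ½·-11·6² = -216 cm; v ends -69 cm/s.
9–14 s: v starts -69 cm/s; Δx = -69·5 + ½·2·5² = -320 cm; v ends -59 cm/s.
x(14) = -5 + Σ Δx = -541 cm.

-541 cm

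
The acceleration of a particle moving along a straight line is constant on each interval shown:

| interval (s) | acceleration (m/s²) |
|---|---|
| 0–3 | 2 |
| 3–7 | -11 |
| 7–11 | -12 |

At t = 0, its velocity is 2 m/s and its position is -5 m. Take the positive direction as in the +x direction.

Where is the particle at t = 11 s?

On each constant-a segment, Δv = aΔt and Δx = v₀Δt + ½aΔt²; chain segment to segment.
0–3 s: v starts 2 m/s; Δx = 2·3 + ½·2·3² = 15 m; v ends 8 m/s.
3–7 s: v starts 8 m/s; Δx = 8·4 + ½·-11·4² = -56 m; v ends -36 m/s.
7–11 s: v starts -36 m/s; Δx = -36·4 + ½·-12·4² = -240 m; v ends -84 m/s.
x(11) = -5 + Σ Δx = -286 m.

-286 m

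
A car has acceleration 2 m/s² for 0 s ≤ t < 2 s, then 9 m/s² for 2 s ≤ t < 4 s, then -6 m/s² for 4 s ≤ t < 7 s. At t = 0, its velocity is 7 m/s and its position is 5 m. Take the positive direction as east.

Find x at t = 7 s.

123 m

On each constant-a segment, Δv = aΔt and Δx = v₀Δt + ½aΔt²; chain segment to segment.
0–2 s: v starts 7 m/s; Δx = 7·2 + ½·2·2² = 18 m; v ends 11 m/s.
2–4 s: v starts 11 m/s; Δx = 11·2 + ½·9·2² = 40 m; v ends 29 m/s.
4–7 s: v starts 29 m/s; Δx = 29·3 + ½·-6·3² = 60 m; v ends 11 m/s.
x(7) = 5 + Σ Δx = 123 m.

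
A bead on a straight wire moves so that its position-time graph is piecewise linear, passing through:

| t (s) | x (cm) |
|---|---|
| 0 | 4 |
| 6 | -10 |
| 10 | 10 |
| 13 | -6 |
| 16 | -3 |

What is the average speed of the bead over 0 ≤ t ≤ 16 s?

Average speed = (total path length)/(elapsed time); on a piecewise-linear x-t graph the path length is Σ|Δx|.
0–6 s: |Δx| = |-10 − 4| = 14 cm
6–10 s: |Δx| = |10 − -10| = 20 cm
10–13 s: |Δx| = |-6 − 10| = 16 cm
13–16 s: |Δx| = |-3 − -6| = 3 cm
Total path = 53 cm; average speed = 53/16 = 3.3125 cm/s.

3.3125 cm/s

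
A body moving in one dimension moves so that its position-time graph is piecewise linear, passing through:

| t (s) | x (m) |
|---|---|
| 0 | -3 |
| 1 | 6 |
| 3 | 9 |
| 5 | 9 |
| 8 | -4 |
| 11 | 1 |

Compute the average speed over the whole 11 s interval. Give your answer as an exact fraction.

Average speed = (total path length)/(elapsed time); on a piecewise-linear x-t graph the path length is Σ|Δx|.
0–1 s: |Δx| = |6 − -3| = 9 m
1–3 s: |Δx| = |9 − 6| = 3 m
3–5 s: |Δx| = |9 − 9| = 0 m
5–8 s: |Δx| = |-4 − 9| = 13 m
8–11 s: |Δx| = |1 − -4| = 5 m
Total path = 30 m; average speed = 30/11 = 30/11 m/s.

30/11 m/s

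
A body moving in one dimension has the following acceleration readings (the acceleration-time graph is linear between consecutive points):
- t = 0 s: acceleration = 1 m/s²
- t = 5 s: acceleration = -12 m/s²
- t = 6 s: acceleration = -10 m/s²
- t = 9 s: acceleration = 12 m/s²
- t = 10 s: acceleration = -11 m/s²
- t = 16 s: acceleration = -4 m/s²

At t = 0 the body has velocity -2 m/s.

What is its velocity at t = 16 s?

-82 m/s

Δv equals the area under the a-t graph; then v = v₀ + Δv.
0–5 s: ½(1 + -12)(5) = -27.5 m/s
5–6 s: ½(-12 + -10)(1) = -11 m/s
6–9 s: ½(-10 + 12)(3) = 3 m/s
9–10 s: ½(12 + -11)(1) = 0.5 m/s
10–16 s: ½(-11 + -4)(6) = -45 m/s
Δv = -80 m/s, so v(16) = -2 + (-80) = -82 m/s.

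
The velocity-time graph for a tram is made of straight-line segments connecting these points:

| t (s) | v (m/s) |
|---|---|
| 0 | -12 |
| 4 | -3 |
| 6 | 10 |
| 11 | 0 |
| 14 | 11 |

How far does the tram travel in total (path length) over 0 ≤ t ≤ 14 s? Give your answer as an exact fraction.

2077/26 m

Distance (not displacement) is the total path length: add the absolute areas under v-t.
0–4 s: |½(-12 + -3)(4)| = 30 m
4–6 s: v = 0 at t = 58/13 s; triangle areas 9/13 + 100/13 = 109/13 m
6–11 s: |½(10 + 0)(5)| = 25 m
11–14 s: |½(0 + 11)(3)| = 16.5 m
Total distance = 2077/26 m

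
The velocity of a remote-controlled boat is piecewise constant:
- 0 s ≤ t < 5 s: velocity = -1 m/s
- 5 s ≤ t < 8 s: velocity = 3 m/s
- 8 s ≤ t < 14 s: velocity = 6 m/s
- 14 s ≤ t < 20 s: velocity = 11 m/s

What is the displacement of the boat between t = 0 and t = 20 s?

Net displacement equals the area under the velocity-time graph (areas below the axis count negative).
0–5 s: -1 × 5 = -5 m
5–8 s: 3 × 3 = 9 m
8–14 s: 6 × 6 = 36 m
14–20 s: 11 × 6 = 66 m
Net displacement = 106 m

106 m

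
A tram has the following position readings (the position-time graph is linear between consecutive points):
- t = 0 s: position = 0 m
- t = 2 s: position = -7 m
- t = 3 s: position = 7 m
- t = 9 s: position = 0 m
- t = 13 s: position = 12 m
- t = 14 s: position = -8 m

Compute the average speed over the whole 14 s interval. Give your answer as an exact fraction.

30/7 m/s

Average speed = (total path length)/(elapsed time); on a piecewise-linear x-t graph the path length is Σ|Δx|.
0–2 s: |Δx| = |-7 − 0| = 7 m
2–3 s: |Δx| = |7 − -7| = 14 m
3–9 s: |Δx| = |0 − 7| = 7 m
9–13 s: |Δx| = |12 − 0| = 12 m
13–14 s: |Δx| = |-8 − 12| = 20 m
Total path = 60 m; average speed = 60/14 = 30/7 m/s.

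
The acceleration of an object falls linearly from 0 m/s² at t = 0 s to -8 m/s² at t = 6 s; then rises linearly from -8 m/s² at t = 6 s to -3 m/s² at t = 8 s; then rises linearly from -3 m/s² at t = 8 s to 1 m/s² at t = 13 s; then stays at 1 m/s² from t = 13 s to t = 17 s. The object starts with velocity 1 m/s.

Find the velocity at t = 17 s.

-35 m/s

Δv equals the area under the a-t graph; then v = v₀ + Δv.
0–6 s: ½(0 + -8)(6) = -24 m/s
6–8 s: ½(-8 + -3)(2) = -11 m/s
8–13 s: ½(-3 + 1)(5) = -5 m/s
13–17 s: 1 × 4 = 4 m/s
Δv = -36 m/s, so v(17) = 1 + (-36) = -35 m/s.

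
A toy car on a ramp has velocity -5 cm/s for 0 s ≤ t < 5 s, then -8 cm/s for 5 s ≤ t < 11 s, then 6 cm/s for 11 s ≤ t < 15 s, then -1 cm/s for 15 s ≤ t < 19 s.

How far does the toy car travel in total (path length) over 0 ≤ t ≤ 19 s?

Total distance travelled is ∫|v| dt — sum the magnitudes of each area piece.
0–5 s: |-5| × 5 = 25 cm
5–11 s: |-8| × 6 = 48 cm
11–15 s: |6| × 4 = 24 cm
15–19 s: |-1| × 4 = 4 cm
Total distance = 101 cm

101 cm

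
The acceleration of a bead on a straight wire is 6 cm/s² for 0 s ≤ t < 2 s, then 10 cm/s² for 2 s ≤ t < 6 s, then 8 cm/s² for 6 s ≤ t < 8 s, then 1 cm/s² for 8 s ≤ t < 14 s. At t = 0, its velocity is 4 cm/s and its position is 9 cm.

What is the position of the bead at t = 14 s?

On each constant-a segment, Δv = aΔt and Δx = v₀Δt + ½aΔt²; chain segment to segment.
0–2 s: v starts 4 cm/s; Δx = 4·2 + ½·6·2² = 20 cm; v ends 16 cm/s.
2–6 s: v starts 16 cm/s; Δx = 16·4 + ½·10·4² = 144 cm; v ends 56 cm/s.
6–8 s: v starts 56 cm/s; Δx = 56·2 + ½·8·2² = 128 cm; v ends 72 cm/s.
8–14 s: v starts 72 cm/s; Δx = 72·6 + ½·1·6² = 450 cm; v ends 78 cm/s.
x(14) = 9 + Σ Δx = 751 cm.

751 cm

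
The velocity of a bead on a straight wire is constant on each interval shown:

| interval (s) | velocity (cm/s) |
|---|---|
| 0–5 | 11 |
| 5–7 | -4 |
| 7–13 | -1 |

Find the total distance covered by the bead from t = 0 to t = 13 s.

69 cm

Total distance travelled is ∫|v| dt — sum the magnitudes of each area piece.
0–5 s: |11| × 5 = 55 cm
5–7 s: |-4| × 2 = 8 cm
7–13 s: |-1| × 6 = 6 cm
Total distance = 69 cm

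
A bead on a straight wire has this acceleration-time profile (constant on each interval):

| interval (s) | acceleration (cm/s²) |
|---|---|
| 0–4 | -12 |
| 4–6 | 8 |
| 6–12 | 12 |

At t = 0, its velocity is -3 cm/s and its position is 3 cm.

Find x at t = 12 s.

On each constant-a segment, Δv = aΔt and Δx = v₀Δt + ½aΔt²; chain segment to segment.
0–4 s: v starts -3 cm/s; Δx = -3·4 + ½·-12·4² = -108 cm; v ends -51 cm/s.
4–6 s: v starts -51 cm/s; Δx = -51·2 + ½·8·2² = -86 cm; v ends -35 cm/s.
6–12 s: v starts -35 cm/s; Δx = -35·6 + ½·12·6² = 6 cm; v ends 37 cm/s.
x(12) = 3 + Σ Δx = -185 cm.

-185 cm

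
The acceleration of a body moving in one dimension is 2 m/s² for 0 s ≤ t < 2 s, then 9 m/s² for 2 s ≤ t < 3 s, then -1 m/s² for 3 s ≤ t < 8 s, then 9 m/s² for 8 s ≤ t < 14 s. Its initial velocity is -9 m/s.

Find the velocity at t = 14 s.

53 m/s

Δv equals the area under the a-t graph; then v = v₀ + Δv.
0–2 s: 2 × 2 = 4 m/s
2–3 s: 9 × 1 = 9 m/s
3–8 s: -1 × 5 = -5 m/s
8–14 s: 9 × 6 = 54 m/s
Δv = 62 m/s, so v(14) = -9 + (62) = 53 m/s.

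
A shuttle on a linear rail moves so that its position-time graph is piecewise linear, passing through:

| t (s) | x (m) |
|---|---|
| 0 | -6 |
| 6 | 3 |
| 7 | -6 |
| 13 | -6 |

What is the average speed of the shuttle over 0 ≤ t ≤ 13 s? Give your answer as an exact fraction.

Average speed = (total path length)/(elapsed time); on a piecewise-linear x-t graph the path length is Σ|Δx|.
0–6 s: |Δx| = |3 − -6| = 9 m
6–7 s: |Δx| = |-6 − 3| = 9 m
7–13 s: |Δx| = |-6 − -6| = 0 m
Total path = 18 m; average speed = 18/13 = 18/13 m/s.

18/13 m/s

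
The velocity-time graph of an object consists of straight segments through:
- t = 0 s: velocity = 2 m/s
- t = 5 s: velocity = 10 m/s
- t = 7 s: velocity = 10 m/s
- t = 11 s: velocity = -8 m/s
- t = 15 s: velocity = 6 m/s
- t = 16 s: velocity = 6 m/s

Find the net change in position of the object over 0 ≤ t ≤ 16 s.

Net displacement equals the area under the velocity-time graph (areas below the axis count negative).
0–5 s: ½(2 + 10)(5) = 30 m
5–7 s: 10 × 2 = 20 m
7–11 s: ½(10 + -8)(4) = 4 m
11–15 s: ½(-8 + 6)(4) = -4 m
15–16 s: 6 × 1 = 6 m
Net displacement = 56 m

56 m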